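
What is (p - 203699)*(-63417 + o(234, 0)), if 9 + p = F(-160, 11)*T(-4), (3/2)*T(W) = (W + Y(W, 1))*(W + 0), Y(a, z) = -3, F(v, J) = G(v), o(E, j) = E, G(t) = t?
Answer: 13059589124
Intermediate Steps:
F(v, J) = v
T(W) = 2*W*(-3 + W)/3 (T(W) = 2*((W - 3)*(W + 0))/3 = 2*((-3 + W)*W)/3 = 2*(W*(-3 + W))/3 = 2*W*(-3 + W)/3)
p = -8987/3 (p = -9 - 320*(-4)*(-3 - 4)/3 = -9 - 320*(-4)*(-7)/3 = -9 - 160*56/3 = -9 - 8960/3 = -8987/3 ≈ -2995.7)
(p - 203699)*(-63417 + o(234, 0)) = (-8987/3 - 203699)*(-63417 + 234) = -620084/3*(-63183) = 13059589124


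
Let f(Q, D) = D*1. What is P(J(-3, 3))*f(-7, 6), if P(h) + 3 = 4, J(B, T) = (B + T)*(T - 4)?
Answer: 6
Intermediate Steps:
f(Q, D) = D
J(B, T) = (-4 + T)*(B + T) (J(B, T) = (B + T)*(-4 + T) = (-4 + T)*(B + T))
P(h) = 1 (P(h) = -3 + 4 = 1)
P(J(-3, 3))*f(-7, 6) = 1*6 = 6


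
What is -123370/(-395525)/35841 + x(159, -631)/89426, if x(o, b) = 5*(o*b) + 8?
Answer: -8415622320569/1500241427970 ≈ -5.6095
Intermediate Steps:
x(o, b) = 8 + 5*b*o (x(o, b) = 5*(b*o) + 8 = 5*b*o + 8 = 8 + 5*b*o)
-123370/(-395525)/35841 + x(159, -631)/89426 = -123370/(-395525)/35841 + (8 + 5*(-631)*159)/89426 = -123370*(-1/395525)*(1/35841) + (8 - 501645)*(1/89426) = (1898/6085)*(1/35841) - 501637*1/89426 = 146/16776345 - 501637/89426 = -8415622320569/1500241427970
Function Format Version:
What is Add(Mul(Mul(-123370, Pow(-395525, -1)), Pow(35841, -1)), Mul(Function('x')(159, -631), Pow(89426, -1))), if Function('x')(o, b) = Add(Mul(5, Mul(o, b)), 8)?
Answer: Rational(-8415622320569, 1500241427970) ≈ -5.6095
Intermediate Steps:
Function('x')(o, b) = Add(8, Mul(5, b, o)) (Function('x')(o, b) = Add(Mul(5, Mul(b, o)), 8) = Add(Mul(5, b, o), 8) = Add(8, Mul(5, b, o)))
Add(Mul(Mul(-123370, Pow(-395525, -1)), Pow(35841, -1)), Mul(Function('x')(159, -631), Pow(89426, -1))) = Add(Mul(Mul(-123370, Pow(-395525, -1)), Pow(35841, -1)), Mul(Add(8, Mul(5, -631, 159)), Pow(89426, -1))) = Add(Mul(Mul(-123370, Rational(-1, 395525)), Rational(1, 35841)), Mul(Add(8, -501645), Rational(1, 89426))) = Add(Mul(Rational(1898, 6085), Rational(1, 35841)), Mul(-501637, Rational(1, 89426))) = Add(Rational(146, 16776345), Rational(-501637, 89426)) = Rational(-8415622320569, 1500241427970)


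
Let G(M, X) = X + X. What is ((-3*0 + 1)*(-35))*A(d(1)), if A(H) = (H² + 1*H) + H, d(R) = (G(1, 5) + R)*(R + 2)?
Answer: -40425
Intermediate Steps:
G(M, X) = 2*X
d(R) = (2 + R)*(10 + R) (d(R) = (2*5 + R)*(R + 2) = (10 + R)*(2 + R) = (2 + R)*(10 + R))
A(H) = H² + 2*H (A(H) = (H² + H) + H = (H + H²) + H = H² + 2*H)
((-3*0 + 1)*(-35))*A(d(1)) = ((-3*0 + 1)*(-35))*((20 + 1² + 12*1)*(2 + (20 + 1² + 12*1))) = ((0 + 1)*(-35))*((20 + 1 + 12)*(2 + (20 + 1 + 12))) = (1*(-35))*(33*(2 + 33)) = -1155*35 = -35*1155 = -40425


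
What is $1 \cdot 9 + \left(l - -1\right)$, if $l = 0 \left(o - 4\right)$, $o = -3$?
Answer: $10$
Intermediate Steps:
$l = 0$ ($l = 0 \left(-3 - 4\right) = 0 \left(-7\right) = 0$)
$1 \cdot 9 + \left(l - -1\right) = 1 \cdot 9 + \left(0 - -1\right) = 9 + \left(0 + 1\right) = 9 + 1 = 10$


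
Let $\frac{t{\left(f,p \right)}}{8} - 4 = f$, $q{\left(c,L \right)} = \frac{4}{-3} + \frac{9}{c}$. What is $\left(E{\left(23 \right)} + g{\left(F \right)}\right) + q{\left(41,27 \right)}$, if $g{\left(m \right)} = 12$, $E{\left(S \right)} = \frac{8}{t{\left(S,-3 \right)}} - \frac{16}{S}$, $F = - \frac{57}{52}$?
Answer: $\frac{260404}{25461} \approx 10.228$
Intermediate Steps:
$F = - \frac{57}{52}$ ($F = \left(-57\right) \frac{1}{52} = - \frac{57}{52} \approx -1.0962$)
$q{\left(c,L \right)} = - \frac{4}{3} + \frac{9}{c}$ ($q{\left(c,L \right)} = 4 \left(- \frac{1}{3}\right) + \frac{9}{c} = - \frac{4}{3} + \frac{9}{c}$)
$t{\left(f,p \right)} = 32 + 8 f$
$E{\left(S \right)} = - \frac{16}{S} + \frac{8}{32 + 8 S}$ ($E{\left(S \right)} = \frac{8}{32 + 8 S} - \frac{16}{S} = - \frac{16}{S} + \frac{8}{32 + 8 S}$)
$\left(E{\left(23 \right)} + g{\left(F \right)}\right) + q{\left(41,27 \right)} = \left(\frac{-64 - 345}{23 \left(4 + 23\right)} + 12\right) - \left(\frac{4}{3} - \frac{9}{41}\right) = \left(\frac{-64 - 345}{23 \cdot 27} + 12\right) + \left(- \frac{4}{3} + 9 \cdot \frac{1}{41}\right) = \left(\frac{1}{23} \cdot \frac{1}{27} \left(-409\right) + 12\right) + \left(- \frac{4}{3} + \frac{9}{41}\right) = \left(- \frac{409}{621} + 12\right) - \frac{137}{123} = \frac{7043}{621} - \frac{137}{123} = \frac{260404}{25461}$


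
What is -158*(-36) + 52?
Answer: 5740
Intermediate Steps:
-158*(-36) + 52 = 5688 + 52 = 5740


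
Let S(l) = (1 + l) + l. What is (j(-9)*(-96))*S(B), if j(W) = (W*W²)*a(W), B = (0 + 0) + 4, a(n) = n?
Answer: -5668704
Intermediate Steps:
B = 4 (B = 0 + 4 = 4)
S(l) = 1 + 2*l
j(W) = W⁴ (j(W) = (W*W²)*W = W³*W = W⁴)
(j(-9)*(-96))*S(B) = ((-9)⁴*(-96))*(1 + 2*4) = (6561*(-96))*(1 + 8) = -629856*9 = -5668704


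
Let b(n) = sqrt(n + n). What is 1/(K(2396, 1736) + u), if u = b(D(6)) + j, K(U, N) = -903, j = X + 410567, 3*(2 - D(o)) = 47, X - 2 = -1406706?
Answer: -1495560/1491133142441 - I*sqrt(246)/2982266284882 ≈ -1.003e-6 - 5.2592e-12*I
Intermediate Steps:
X = -1406704 (X = 2 - 1406706 = -1406704)
D(o) = -41/3 (D(o) = 2 - 1/3*47 = 2 - 47/3 = -41/3)
j = -996137 (j = -1406704 + 410567 = -996137)
b(n) = sqrt(2)*sqrt(n) (b(n) = sqrt(2*n) = sqrt(2)*sqrt(n))
u = -996137 + I*sqrt(246)/3 (u = sqrt(2)*sqrt(-41/3) - 996137 = sqrt(2)*(I*sqrt(123)/3) - 996137 = I*sqrt(246)/3 - 996137 = -996137 + I*sqrt(246)/3 ≈ -9.9614e+5 + 5.2281*I)
1/(K(2396, 1736) + u) = 1/(-903 + (-996137 + I*sqrt(246)/3)) = 1/(-997040 + I*sqrt(246)/3)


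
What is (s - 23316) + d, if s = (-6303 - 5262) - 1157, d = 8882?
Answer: -27156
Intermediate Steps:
s = -12722 (s = -11565 - 1157 = -12722)
(s - 23316) + d = (-12722 - 23316) + 8882 = -36038 + 8882 = -27156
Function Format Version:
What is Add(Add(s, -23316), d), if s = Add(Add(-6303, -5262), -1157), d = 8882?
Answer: -27156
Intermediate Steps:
s = -12722 (s = Add(-11565, -1157) = -12722)
Add(Add(s, -23316), d) = Add(Add(-12722, -23316), 8882) = Add(-36038, 8882) = -27156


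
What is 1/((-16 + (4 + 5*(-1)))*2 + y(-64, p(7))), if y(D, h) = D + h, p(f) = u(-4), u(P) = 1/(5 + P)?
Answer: -1/97 ≈ -0.010309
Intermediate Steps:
p(f) = 1 (p(f) = 1/(5 - 4) = 1/1 = 1)
1/((-16 + (4 + 5*(-1)))*2 + y(-64, p(7))) = 1/((-16 + (4 + 5*(-1)))*2 + (-64 + 1)) = 1/((-16 + (4 - 5))*2 - 63) = 1/((-16 - 1)*2 - 63) = 1/(-17*2 - 63) = 1/(-34 - 63) = 1/(-97) = -1/97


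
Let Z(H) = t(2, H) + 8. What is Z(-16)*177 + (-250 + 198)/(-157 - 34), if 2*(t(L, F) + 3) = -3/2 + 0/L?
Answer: 574927/764 ≈ 752.52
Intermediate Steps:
t(L, F) = -15/4 (t(L, F) = -3 + (-3/2 + 0/L)/2 = -3 + (-3*½ + 0)/2 = -3 + (-3/2 + 0)/2 = -3 + (½)*(-3/2) = -3 - ¾ = -15/4)
Z(H) = 17/4 (Z(H) = -15/4 + 8 = 17/4)
Z(-16)*177 + (-250 + 198)/(-157 - 34) = (17/4)*177 + (-250 + 198)/(-157 - 34) = 3009/4 - 52/(-191) = 3009/4 - 52*(-1/191) = 3009/4 + 52/191 = 574927/764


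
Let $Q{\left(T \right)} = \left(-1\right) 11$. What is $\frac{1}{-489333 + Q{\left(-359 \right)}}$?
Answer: $- \frac{1}{489344} \approx -2.0436 \cdot 10^{-6}$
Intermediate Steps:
$Q{\left(T \right)} = -11$
$\frac{1}{-489333 + Q{\left(-359 \right)}} = \frac{1}{-489333 - 11} = \frac{1}{-489344} = - \frac{1}{489344}$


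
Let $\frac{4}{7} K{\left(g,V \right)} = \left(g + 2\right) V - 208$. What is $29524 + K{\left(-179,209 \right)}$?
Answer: $- \frac{142311}{4} \approx -35578.0$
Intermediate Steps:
$K{\left(g,V \right)} = -364 + \frac{7 V \left(2 + g\right)}{4}$ ($K{\left(g,V \right)} = \frac{7 \left(\left(g + 2\right) V - 208\right)}{4} = \frac{7 \left(\left(2 + g\right) V - 208\right)}{4} = \frac{7 \left(V \left(2 + g\right) - 208\right)}{4} = \frac{7 \left(-208 + V \left(2 + g\right)\right)}{4} = -364 + \frac{7 V \left(2 + g\right)}{4}$)
$29524 + K{\left(-179,209 \right)} = 29524 + \left(-364 + \frac{7}{2} \cdot 209 + \frac{7}{4} \cdot 209 \left(-179\right)\right) = 29524 - \frac{260407}{4} = - \frac{142311}{4}$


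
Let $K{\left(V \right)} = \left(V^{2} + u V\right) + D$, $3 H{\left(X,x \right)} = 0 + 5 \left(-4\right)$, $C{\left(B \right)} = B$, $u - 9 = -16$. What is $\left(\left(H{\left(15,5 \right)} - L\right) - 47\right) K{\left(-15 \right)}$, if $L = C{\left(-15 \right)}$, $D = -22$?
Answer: $- \frac{35728}{3} \approx -11909.0$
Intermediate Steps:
$u = -7$ ($u = 9 - 16 = -7$)
$H{\left(X,x \right)} = - \frac{20}{3}$ ($H{\left(X,x \right)} = \frac{0 + 5 \left(-4\right)}{3} = \frac{0 - 20}{3} = \frac{1}{3} \left(-20\right) = - \frac{20}{3}$)
$L = -15$
$K{\left(V \right)} = -22 + V^{2} - 7 V$ ($K{\left(V \right)} = \left(V^{2} - 7 V\right) - 22 = -22 + V^{2} - 7 V$)
$\left(\left(H{\left(15,5 \right)} - L\right) - 47\right) K{\left(-15 \right)} = \left(\left(- \frac{20}{3} - -15\right) - 47\right) \left(-22 + \left(-15\right)^{2} - -105\right) = \left(\left(- \frac{20}{3} + 15\right) - 47\right) \left(-22 + 225 + 105\right) = \left(\frac{25}{3} - 47\right) 308 = \left(- \frac{116}{3}\right) 308 = - \frac{35728}{3}$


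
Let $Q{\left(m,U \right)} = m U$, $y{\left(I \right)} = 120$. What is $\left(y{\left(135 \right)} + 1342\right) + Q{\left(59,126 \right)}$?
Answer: $8896$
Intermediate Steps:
$Q{\left(m,U \right)} = U m$
$\left(y{\left(135 \right)} + 1342\right) + Q{\left(59,126 \right)} = \left(120 + 1342\right) + 126 \cdot 59 = 1462 + 7434 = 8896$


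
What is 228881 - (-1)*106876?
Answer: 335757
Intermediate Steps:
228881 - (-1)*106876 = 228881 - 1*(-106876) = 228881 + 106876 = 335757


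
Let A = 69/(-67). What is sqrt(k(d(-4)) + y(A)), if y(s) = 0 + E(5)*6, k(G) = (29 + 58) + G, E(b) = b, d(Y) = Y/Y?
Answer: sqrt(118) ≈ 10.863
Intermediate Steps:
d(Y) = 1
k(G) = 87 + G
A = -69/67 (A = 69*(-1/67) = -69/67 ≈ -1.0299)
y(s) = 30 (y(s) = 0 + 5*6 = 0 + 30 = 30)
sqrt(k(d(-4)) + y(A)) = sqrt((87 + 1) + 30) = sqrt(88 + 30) = sqrt(118)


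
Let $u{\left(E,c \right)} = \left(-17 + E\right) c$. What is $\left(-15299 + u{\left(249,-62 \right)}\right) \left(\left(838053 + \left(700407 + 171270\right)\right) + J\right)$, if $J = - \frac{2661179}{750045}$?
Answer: $- \frac{38064641446925293}{750045} \approx -5.075 \cdot 10^{10}$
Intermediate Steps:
$u{\left(E,c \right)} = c \left(-17 + E\right)$
$J = - \frac{2661179}{750045}$ ($J = \left(-2661179\right) \frac{1}{750045} = - \frac{2661179}{750045} \approx -3.548$)
$\left(-15299 + u{\left(249,-62 \right)}\right) \left(\left(838053 + \left(700407 + 171270\right)\right) + J\right) = \left(-15299 - 62 \left(-17 + 249\right)\right) \left(\left(838053 + \left(700407 + 171270\right)\right) - \frac{2661179}{750045}\right) = \left(-15299 - 14384\right) \left(\left(838053 + 871677\right) - \frac{2661179}{750045}\right) = \left(-15299 - 14384\right) \left(1709730 - \frac{2661179}{750045}\right) = \left(-29683\right) \frac{1282371776671}{750045} = - \frac{38064641446925293}{750045}$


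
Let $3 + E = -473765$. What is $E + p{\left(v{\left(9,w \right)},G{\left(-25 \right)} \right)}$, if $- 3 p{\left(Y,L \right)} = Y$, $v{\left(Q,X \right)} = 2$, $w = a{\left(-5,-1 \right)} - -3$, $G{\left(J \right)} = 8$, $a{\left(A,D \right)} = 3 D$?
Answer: $- \frac{1421306}{3} \approx -4.7377 \cdot 10^{5}$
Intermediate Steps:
$w = 0$ ($w = 3 \left(-1\right) - -3 = -3 + 3 = 0$)
$p{\left(Y,L \right)} = - \frac{Y}{3}$
$E = -473768$ ($E = -3 - 473765 = -473768$)
$E + p{\left(v{\left(9,w \right)},G{\left(-25 \right)} \right)} = -473768 - \frac{2}{3} = - \frac{1421306}{3}$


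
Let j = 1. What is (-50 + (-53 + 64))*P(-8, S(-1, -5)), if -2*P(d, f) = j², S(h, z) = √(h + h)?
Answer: 39/2 ≈ 19.500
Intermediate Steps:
S(h, z) = √2*√h (S(h, z) = √(2*h) = √2*√h)
P(d, f) = -½ (P(d, f) = -½*1² = -½*1 = -½)
(-50 + (-53 + 64))*P(-8, S(-1, -5)) = (-50 + (-53 + 64))*(-½) = (-50 + 11)*(-½) = -39*(-½) = 39/2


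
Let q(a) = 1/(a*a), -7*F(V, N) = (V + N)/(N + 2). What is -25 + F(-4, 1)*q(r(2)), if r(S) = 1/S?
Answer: -171/7 ≈ -24.429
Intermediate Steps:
r(S) = 1/S
F(V, N) = -(N + V)/(7*(2 + N)) (F(V, N) = -(V + N)/(7*(N + 2)) = -(N + V)/(7*(2 + N)))
q(a) = a⁻²
-25 + F(-4, 1)*q(r(2)) = -25 + ((-1*1 - 1*(-4))/(7*(2 + 1)))/(1/2)² = -25 + ((⅐)*(-1 + 4)/3)/2⁻² = -25 + ((⅐)*(⅓)*3)*4 = -25 + (⅐)*4 = -25 + 4/7 = -171/7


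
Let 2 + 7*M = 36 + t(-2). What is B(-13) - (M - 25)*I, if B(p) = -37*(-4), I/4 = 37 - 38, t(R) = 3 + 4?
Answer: 500/7 ≈ 71.429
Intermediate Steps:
t(R) = 7
I = -4 (I = 4*(37 - 38) = 4*(-1) = -4)
B(p) = 148
M = 41/7 (M = -2/7 + (36 + 7)/7 = -2/7 + (1/7)*43 = -2/7 + 43/7 = 41/7 ≈ 5.8571)
B(-13) - (M - 25)*I = 148 - (41/7 - 25)*(-4) = 148 - (-134)*(-4)/7 = 148 - 1*536/7 = 148 - 536/7 = 500/7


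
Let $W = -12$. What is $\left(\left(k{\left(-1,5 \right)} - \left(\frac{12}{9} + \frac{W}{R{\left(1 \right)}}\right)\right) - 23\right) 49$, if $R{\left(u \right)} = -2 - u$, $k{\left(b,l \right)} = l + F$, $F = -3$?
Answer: $- \frac{3871}{3} \approx -1290.3$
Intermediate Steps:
$k{\left(b,l \right)} = -3 + l$ ($k{\left(b,l \right)} = l - 3 = -3 + l$)
$\left(\left(k{\left(-1,5 \right)} - \left(\frac{12}{9} + \frac{W}{R{\left(1 \right)}}\right)\right) - 23\right) 49 = \left(\left(\left(-3 + 5\right) - \left(\frac{12}{9} - \frac{12}{-2 - 1}\right)\right) - 23\right) 49 = \left(\left(2 - \left(12 \cdot \frac{1}{9} - \frac{12}{-2 - 1}\right)\right) - 23\right) 49 = \left(\left(2 - \left(\frac{4}{3} - \frac{12}{-3}\right)\right) - 23\right) 49 = \left(\left(2 - \left(\frac{4}{3} - -4\right)\right) - 23\right) 49 = \left(\left(2 - \left(\frac{4}{3} + 4\right)\right) - 23\right) 49 = \left(\left(2 - \frac{16}{3}\right) - 23\right) 49 = \left(- \frac{10}{3} - 23\right) 49 = \left(- \frac{79}{3}\right) 49 = - \frac{3871}{3}$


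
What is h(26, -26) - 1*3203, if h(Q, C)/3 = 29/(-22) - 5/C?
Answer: -458512/143 ≈ -3206.4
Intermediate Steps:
h(Q, C) = -87/22 - 15/C (h(Q, C) = 3*(29/(-22) - 5/C) = 3*(29*(-1/22) - 5/C) = 3*(-29/22 - 5/C) = -87/22 - 15/C)
h(26, -26) - 1*3203 = (-87/22 - 15/(-26)) - 1*3203 = (-87/22 - 15*(-1/26)) - 3203 = (-87/22 + 15/26) - 3203 = -483/143 - 3203 = -458512/143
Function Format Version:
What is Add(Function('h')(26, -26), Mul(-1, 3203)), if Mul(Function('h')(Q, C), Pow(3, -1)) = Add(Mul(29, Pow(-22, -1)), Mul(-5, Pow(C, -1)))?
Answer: Rational(-458512, 143) ≈ -3206.4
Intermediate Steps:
Function('h')(Q, C) = Add(Rational(-87, 22), Mul(-15, Pow(C, -1))) (Function('h')(Q, C) = Mul(3, Add(Mul(29, Pow(-22, -1)), Mul(-5, Pow(C, -1)))) = Mul(3, Add(Mul(29, Rational(-1, 22)), Mul(-5, Pow(C, -1)))) = Mul(3, Add(Rational(-29, 22), Mul(-5, Pow(C, -1)))) = Add(Rational(-87, 22), Mul(-15, Pow(C, -1))))
Add(Function('h')(26, -26), Mul(-1, 3203)) = Add(Add(Rational(-87, 22), Mul(-15, Pow(-26, -1))), Mul(-1, 3203)) = Add(Add(Rational(-87, 22), Mul(-15, Rational(-1, 26))), -3203) = Add(Add(Rational(-87, 22), Rational(15, 26)), -3203) = Add(Rational(-483, 143), -3203) = Rational(-458512, 143)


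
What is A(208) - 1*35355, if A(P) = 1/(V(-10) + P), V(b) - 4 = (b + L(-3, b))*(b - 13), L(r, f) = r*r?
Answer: -8308424/235 ≈ -35355.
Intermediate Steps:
L(r, f) = r**2
V(b) = 4 + (-13 + b)*(9 + b) (V(b) = 4 + (b + (-3)**2)*(b - 13) = 4 + (b + 9)*(-13 + b) = 4 + (9 + b)*(-13 + b) = 4 + (-13 + b)*(9 + b))
A(P) = 1/(27 + P) (A(P) = 1/((-113 + (-10)**2 - 4*(-10)) + P) = 1/((-113 + 100 + 40) + P) = 1/(27 + P))
A(208) - 1*35355 = 1/(27 + 208) - 1*35355 = 1/235 - 35355 = -8308424/235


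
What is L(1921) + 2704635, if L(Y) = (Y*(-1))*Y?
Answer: -985606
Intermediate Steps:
L(Y) = -Y² (L(Y) = (-Y)*Y = -Y²)
L(1921) + 2704635 = -1*1921² + 2704635 = -1*3690241 + 2704635 = -3690241 + 2704635 = -985606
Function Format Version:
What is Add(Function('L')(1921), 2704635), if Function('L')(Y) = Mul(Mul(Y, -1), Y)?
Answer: -985606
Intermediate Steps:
Function('L')(Y) = Mul(-1, Pow(Y, 2)) (Function('L')(Y) = Mul(Mul(-1, Y), Y) = Mul(-1, Pow(Y, 2)))
Add(Function('L')(1921), 2704635) = Add(Mul(-1, Pow(1921, 2)), 2704635) = Add(Mul(-1, 3690241), 2704635) = Add(-3690241, 2704635) = -985606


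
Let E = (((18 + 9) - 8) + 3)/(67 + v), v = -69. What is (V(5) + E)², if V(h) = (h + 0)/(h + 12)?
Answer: 33124/289 ≈ 114.62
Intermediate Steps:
V(h) = h/(12 + h)
E = -11 (E = (((18 + 9) - 8) + 3)/(67 - 69) = ((27 - 8) + 3)/(-2) = (19 + 3)*(-½) = 22*(-½) = -11)
(V(5) + E)² = (5/(12 + 5) - 11)² = (5/17 - 11)² = (-182/17)² = 33124/289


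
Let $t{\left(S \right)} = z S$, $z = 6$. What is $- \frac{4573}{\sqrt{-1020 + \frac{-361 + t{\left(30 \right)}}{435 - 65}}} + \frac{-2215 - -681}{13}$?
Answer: $-118 + \frac{4573 i \sqrt{139704970}}{377581} \approx -118.0 + 143.15 i$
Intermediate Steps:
$t{\left(S \right)} = 6 S$
$- \frac{4573}{\sqrt{-1020 + \frac{-361 + t{\left(30 \right)}}{435 - 65}}} + \frac{-2215 - -681}{13} = - \frac{4573}{\sqrt{-1020 + \frac{-361 + 6 \cdot 30}{435 - 65}}} + \frac{-2215 - -681}{13} = - \frac{4573}{\sqrt{-1020 + \frac{-361 + 180}{370}}} + \left(-2215 + 681\right) \frac{1}{13} = - \frac{4573}{\sqrt{-1020 - \frac{181}{370}}} - 118 = - \frac{4573}{\sqrt{- \frac{377581}{370}}} - 118 = - \frac{4573}{\frac{1}{370} i \sqrt{139704970}} - 118 = - 4573 \left(- \frac{i \sqrt{139704970}}{377581}\right) - 118 = \frac{4573 i \sqrt{139704970}}{377581} - 118 = -118 + \frac{4573 i \sqrt{139704970}}{377581}$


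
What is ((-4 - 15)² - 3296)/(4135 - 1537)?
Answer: -2935/2598 ≈ -1.1297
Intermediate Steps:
((-4 - 15)² - 3296)/(4135 - 1537) = ((-19)² - 3296)/2598 = (361 - 3296)*(1/2598) = -2935*1/2598 = -2935/2598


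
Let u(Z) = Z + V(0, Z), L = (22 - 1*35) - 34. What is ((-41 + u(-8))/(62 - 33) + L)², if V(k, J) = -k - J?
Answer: 1971216/841 ≈ 2343.9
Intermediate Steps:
V(k, J) = -J - k
L = -47 (L = (22 - 35) - 34 = -13 - 34 = -47)
u(Z) = 0 (u(Z) = Z + (-Z - 1*0) = Z + (-Z + 0) = Z - Z = 0)
((-41 + u(-8))/(62 - 33) + L)² = ((-41 + 0)/(62 - 33) - 47)² = (-41/29 - 47)² = (-1404/29)² = 1971216/841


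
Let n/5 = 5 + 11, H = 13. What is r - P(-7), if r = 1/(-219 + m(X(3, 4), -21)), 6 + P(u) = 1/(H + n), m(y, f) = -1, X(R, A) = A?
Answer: 122447/20460 ≈ 5.9847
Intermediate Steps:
n = 80 (n = 5*(5 + 11) = 5*16 = 80)
P(u) = -557/93 (P(u) = -6 + 1/(13 + 80) = -6 + 1/93 = -557/93)
r = -1/220 (r = 1/(-219 - 1) = 1/(-220) = -1/220 ≈ -0.0045455)
r - P(-7) = -1/220 - 1*(-557/93) = -1/220 + 557/93 = 122447/20460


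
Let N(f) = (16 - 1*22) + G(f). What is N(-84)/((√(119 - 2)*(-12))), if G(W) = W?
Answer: 5*√13/26 ≈ 0.69338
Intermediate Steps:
N(f) = -6 + f (N(f) = (16 - 1*22) + f = (16 - 22) + f = -6 + f)
N(-84)/((√(119 - 2)*(-12))) = (-6 - 84)/((√(119 - 2)*(-12))) = -90*(-√13/468) = -(-5)*√13/26 = 5*√13/26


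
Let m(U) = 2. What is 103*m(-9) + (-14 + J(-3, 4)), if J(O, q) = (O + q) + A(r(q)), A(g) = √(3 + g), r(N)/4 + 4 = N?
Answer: 193 + √3 ≈ 194.73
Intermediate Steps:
r(N) = -16 + 4*N
J(O, q) = O + q + √(-13 + 4*q) (J(O, q) = (O + q) + √(3 + (-16 + 4*q)) = (O + q) + √(-13 + 4*q) = O + q + √(-13 + 4*q))
103*m(-9) + (-14 + J(-3, 4)) = 103*2 + (-14 + (-3 + 4 + √(-13 + 4*4))) = 206 + (-14 + (-3 + 4 + √(-13 + 16))) = 206 + (-14 + (-3 + 4 + √3)) = 206 + (-14 + (1 + √3)) = 206 + (-13 + √3) = 193 + √3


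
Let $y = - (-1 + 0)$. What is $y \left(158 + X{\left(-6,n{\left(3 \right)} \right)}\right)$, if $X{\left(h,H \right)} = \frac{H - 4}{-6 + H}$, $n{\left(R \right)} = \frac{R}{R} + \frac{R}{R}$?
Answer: $\frac{317}{2} \approx 158.5$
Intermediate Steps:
$y = 1$ ($y = \left(-1\right) \left(-1\right) = 1$)
$n{\left(R \right)} = 2$ ($n{\left(R \right)} = 1 + 1 = 2$)
$X{\left(h,H \right)} = \frac{-4 + H}{-6 + H}$
$y \left(158 + X{\left(-6,n{\left(3 \right)} \right)}\right) = 1 \left(158 + \frac{-4 + 2}{-6 + 2}\right) = 1 \left(158 + \frac{1}{-4} \left(-2\right)\right) = 1 \left(158 - - \frac{1}{2}\right) = 1 \left(158 + \frac{1}{2}\right) = 1 \cdot \frac{317}{2} = \frac{317}{2}$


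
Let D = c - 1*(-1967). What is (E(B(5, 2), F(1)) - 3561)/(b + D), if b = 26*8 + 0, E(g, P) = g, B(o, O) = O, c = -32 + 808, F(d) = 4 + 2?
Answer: -3559/2951 ≈ -1.2060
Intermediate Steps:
F(d) = 6
c = 776
b = 208 (b = 208 + 0 = 208)
D = 2743 (D = 776 - 1*(-1967) = 776 + 1967 = 2743)
(E(B(5, 2), F(1)) - 3561)/(b + D) = (2 - 3561)/(208 + 2743) = -3559/2951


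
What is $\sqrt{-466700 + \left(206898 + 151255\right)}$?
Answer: $i \sqrt{108547} \approx 329.46 i$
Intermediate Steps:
$\sqrt{-466700 + \left(206898 + 151255\right)} = \sqrt{-466700 + 358153} = \sqrt{-108547} = i \sqrt{108547}$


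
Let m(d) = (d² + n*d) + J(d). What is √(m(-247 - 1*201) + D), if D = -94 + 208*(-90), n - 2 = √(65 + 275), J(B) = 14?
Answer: 4*√(11313 - 56*√85) ≈ 415.63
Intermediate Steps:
n = 2 + 2*√85 (n = 2 + √(65 + 275) = 2 + √340 = 2 + 2*√85 ≈ 20.439)
m(d) = 14 + d² + d*(2 + 2*√85) (m(d) = (d² + (2 + 2*√85)*d) + 14 = (d² + d*(2 + 2*√85)) + 14 = 14 + d² + d*(2 + 2*√85))
D = -18814 (D = -94 - 18720 = -18814)
√(m(-247 - 1*201) + D) = √((14 + (-247 - 1*201)² + 2*(-247 - 1*201)*(1 + √85)) - 18814) = √((14 + (-247 - 201)² + 2*(-247 - 201)*(1 + √85)) - 18814) = √((14 + (-448)² + 2*(-448)*(1 + √85)) - 18814) = √((14 + 200704 + (-896 - 896*√85)) - 18814) = √((199822 - 896*√85) - 18814) = √(181008 - 896*√85)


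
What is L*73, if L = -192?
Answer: -14016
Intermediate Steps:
L*73 = -192*73 = -14016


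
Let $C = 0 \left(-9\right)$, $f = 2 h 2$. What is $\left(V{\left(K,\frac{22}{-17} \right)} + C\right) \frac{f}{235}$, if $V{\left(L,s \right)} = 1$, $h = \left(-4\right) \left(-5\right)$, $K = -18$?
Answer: $\frac{16}{47} \approx 0.34043$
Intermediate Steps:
$h = 20$
$f = 80$ ($f = 2 \cdot 20 \cdot 2 = 40 \cdot 2 = 80$)
$C = 0$
$\left(V{\left(K,\frac{22}{-17} \right)} + C\right) \frac{f}{235} = \left(1 + 0\right) \frac{80}{235} = 1 \cdot 80 \cdot \frac{1}{235} = 1 \cdot \frac{16}{47} = \frac{16}{47}$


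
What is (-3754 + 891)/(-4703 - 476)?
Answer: 2863/5179 ≈ 0.55281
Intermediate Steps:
(-3754 + 891)/(-4703 - 476) = -2863/(-5179) = -2863*(-1/5179) = 2863/5179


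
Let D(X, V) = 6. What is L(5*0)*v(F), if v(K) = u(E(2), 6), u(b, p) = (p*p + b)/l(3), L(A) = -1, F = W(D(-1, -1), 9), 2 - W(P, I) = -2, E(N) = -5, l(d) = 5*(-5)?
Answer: 31/25 ≈ 1.2400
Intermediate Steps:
l(d) = -25
W(P, I) = 4 (W(P, I) = 2 - 1*(-2) = 2 + 2 = 4)
F = 4
u(b, p) = -b/25 - p²/25 (u(b, p) = (p*p + b)/(-25) = (p² + b)*(-1/25) = (b + p²)*(-1/25) = -b/25 - p²/25)
v(K) = -31/25 (v(K) = -1/25*(-5) - 1/25*6² = ⅕ - 1/25*36 = ⅕ - 36/25 = -31/25)
L(5*0)*v(F) = -1*(-31/25) = 31/25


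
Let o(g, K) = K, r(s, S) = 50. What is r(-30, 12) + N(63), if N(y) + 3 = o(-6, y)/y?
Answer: 48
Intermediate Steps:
N(y) = -2 (N(y) = -3 + y/y = -3 + 1 = -2)
r(-30, 12) + N(63) = 50 - 2 = 48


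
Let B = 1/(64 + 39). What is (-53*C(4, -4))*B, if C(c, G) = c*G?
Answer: 848/103 ≈ 8.2330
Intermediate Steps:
C(c, G) = G*c
B = 1/103 ≈ 0.0097087
(-53*C(4, -4))*B = -(-212)*4*(1/103) = -53*(-16)*(1/103) = 848*(1/103) = 848/103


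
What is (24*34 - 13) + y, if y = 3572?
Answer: 4375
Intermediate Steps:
(24*34 - 13) + y = (24*34 - 13) + 3572 = (816 - 13) + 3572 = 803 + 3572 = 4375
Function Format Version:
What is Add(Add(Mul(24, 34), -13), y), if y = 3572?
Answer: 4375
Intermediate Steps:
Add(Add(Mul(24, 34), -13), y) = Add(Add(Mul(24, 34), -13), 3572) = Add(Add(816, -13), 3572) = Add(803, 3572) = 4375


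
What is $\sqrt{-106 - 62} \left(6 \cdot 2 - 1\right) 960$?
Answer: $21120 i \sqrt{42} \approx 1.3687 \cdot 10^{5} i$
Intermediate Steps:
$\sqrt{-106 - 62} \left(6 \cdot 2 - 1\right) 960 = \sqrt{-168} \left(12 - 1\right) 960 = 2 i \sqrt{42} \cdot 11 \cdot 960 = 22 i \sqrt{42} \cdot 960 = 21120 i \sqrt{42}$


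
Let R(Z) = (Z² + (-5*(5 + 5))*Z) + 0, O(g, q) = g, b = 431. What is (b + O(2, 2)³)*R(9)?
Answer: -161991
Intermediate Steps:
R(Z) = Z² - 50*Z (R(Z) = (Z² + (-5*10)*Z) + 0 = (Z² - 50*Z) + 0 = Z² - 50*Z)
(b + O(2, 2)³)*R(9) = (431 + 2³)*(9*(-50 + 9)) = (431 + 8)*(9*(-41)) = 439*(-369) = -161991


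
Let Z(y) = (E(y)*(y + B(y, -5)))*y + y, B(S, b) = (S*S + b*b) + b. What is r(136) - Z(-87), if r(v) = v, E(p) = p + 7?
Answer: -52213697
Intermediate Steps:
E(p) = 7 + p
B(S, b) = b + S² + b² (B(S, b) = (S² + b²) + b = b + S² + b²)
Z(y) = y + y*(7 + y)*(20 + y + y²) (Z(y) = ((7 + y)*(y + (-5 + y² + (-5)²)))*y + y = ((7 + y)*(y + (-5 + y² + 25)))*y + y = ((7 + y)*(y + (20 + y²)))*y + y = ((7 + y)*(20 + y + y²))*y + y = y*(7 + y)*(20 + y + y²) + y = y + y*(7 + y)*(20 + y + y²))
r(136) - Z(-87) = 136 - (-87)*(141 + (-87)³ + 8*(-87)² + 27*(-87)) = 136 - (-87)*(141 - 658503 + 8*7569 - 2349) = 136 - (-87)*(141 - 658503 + 60552 - 2349) = 136 - (-87)*(-600159) = 136 - 1*52213833 = 136 - 52213833 = -52213697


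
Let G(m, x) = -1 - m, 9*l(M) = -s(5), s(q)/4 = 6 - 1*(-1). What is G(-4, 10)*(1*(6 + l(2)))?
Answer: 26/3 ≈ 8.6667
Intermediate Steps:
s(q) = 28 (s(q) = 4*(6 - 1*(-1)) = 4*(6 + 1) = 4*7 = 28)
l(M) = -28/9 (l(M) = (-1*28)/9 = (⅑)*(-28) = -28/9)
G(-4, 10)*(1*(6 + l(2))) = (-1 - 1*(-4))*(1*(6 - 28/9)) = (-1 + 4)*(1*(26/9)) = 3*(26/9) = 26/3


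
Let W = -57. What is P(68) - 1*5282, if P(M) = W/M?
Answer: -359233/68 ≈ -5282.8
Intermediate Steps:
P(M) = -57/M
P(68) - 1*5282 = -57/68 - 1*5282 = -57*1/68 - 5282 = -57/68 - 5282 = -359233/68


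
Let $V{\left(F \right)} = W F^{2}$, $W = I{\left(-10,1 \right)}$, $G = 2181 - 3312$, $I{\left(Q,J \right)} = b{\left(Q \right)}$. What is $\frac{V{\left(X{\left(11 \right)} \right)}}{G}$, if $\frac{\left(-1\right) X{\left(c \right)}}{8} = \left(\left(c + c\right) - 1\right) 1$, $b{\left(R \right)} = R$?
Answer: $\frac{94080}{377} \approx 249.55$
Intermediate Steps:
$X{\left(c \right)} = 8 - 16 c$ ($X{\left(c \right)} = - 8 \left(\left(c + c\right) - 1\right) 1 = - 8 \left(2 c - 1\right) 1 = - 8 \left(-1 + 2 c\right) 1 = - 8 \left(-1 + 2 c\right) = 8 - 16 c$)
$I{\left(Q,J \right)} = Q$
$G = -1131$
$W = -10$
$V{\left(F \right)} = - 10 F^{2}$
$\frac{V{\left(X{\left(11 \right)} \right)}}{G} = \frac{\left(-10\right) \left(8 - 176\right)^{2}}{-1131} = - 10 \left(8 - 176\right)^{2} \left(- \frac{1}{1131}\right) = - 10 \left(-168\right)^{2} \left(- \frac{1}{1131}\right) = \left(-10\right) 28224 \left(- \frac{1}{1131}\right) = \left(-282240\right) \left(- \frac{1}{1131}\right) = \frac{94080}{377}$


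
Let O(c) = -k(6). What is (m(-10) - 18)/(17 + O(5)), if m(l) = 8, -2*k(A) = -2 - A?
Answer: -10/13 ≈ -0.76923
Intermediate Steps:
k(A) = 1 + A/2 (k(A) = -(-2 - A)/2 = 1 + A/2)
O(c) = -4 (O(c) = -(1 + (1/2)*6) = -(1 + 3) = -1*4 = -4)
(m(-10) - 18)/(17 + O(5)) = (8 - 18)/(17 - 4) = -10/13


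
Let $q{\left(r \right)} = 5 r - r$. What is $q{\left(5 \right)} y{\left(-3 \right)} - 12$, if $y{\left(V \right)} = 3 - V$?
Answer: $108$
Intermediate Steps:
$q{\left(r \right)} = 4 r$
$q{\left(5 \right)} y{\left(-3 \right)} - 12 = 4 \cdot 5 \left(3 - -3\right) - 12 = 20 \left(3 + 3\right) - 12 = 20 \cdot 6 - 12 = 120 - 12 = 108$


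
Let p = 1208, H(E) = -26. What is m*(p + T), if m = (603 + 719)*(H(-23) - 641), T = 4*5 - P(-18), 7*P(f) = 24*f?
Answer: -7960655672/7 ≈ -1.1372e+9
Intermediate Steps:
P(f) = 24*f/7 (P(f) = (24*f)/7 = 24*f/7)
T = 572/7 (T = 4*5 - 24*(-18)/7 = 20 - 1*(-432/7) = 20 + 432/7 = 572/7 ≈ 81.714)
m = -881774 (m = (603 + 719)*(-26 - 641) = 1322*(-667) = -881774)
m*(p + T) = -881774*(1208 + 572/7) = -881774*9028/7 = -7960655672/7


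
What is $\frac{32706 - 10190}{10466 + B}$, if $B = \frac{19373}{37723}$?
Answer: $\frac{65336236}{30371407} \approx 2.1512$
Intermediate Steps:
$B = \frac{19373}{37723}$ ($B = 19373 \cdot \frac{1}{37723} = \frac{19373}{37723} \approx 0.51356$)
$\frac{32706 - 10190}{10466 + B} = \frac{32706 - 10190}{10466 + \frac{19373}{37723}} = \frac{22516}{\frac{394828291}{37723}} = 22516 \cdot \frac{37723}{394828291} = \frac{65336236}{30371407}$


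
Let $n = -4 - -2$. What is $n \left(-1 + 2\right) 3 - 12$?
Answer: $-18$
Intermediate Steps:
$n = -2$ ($n = -4 + 2 = -2$)
$n \left(-1 + 2\right) 3 - 12 = - 2 \left(-1 + 2\right) 3 - 12 = - 2 \cdot 1 \cdot 3 - 12 = \left(-2\right) 3 - 12 = -6 - 12 = -18$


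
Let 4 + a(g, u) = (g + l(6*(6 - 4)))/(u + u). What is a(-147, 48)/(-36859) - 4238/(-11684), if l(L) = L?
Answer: 1250172869/3445284448 ≈ 0.36286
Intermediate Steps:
a(g, u) = -4 + (12 + g)/(2*u) (a(g, u) = -4 + (g + 6*(6 - 4))/(u + u) = -4 + (g + 6*2)/((2*u)) = -4 + (g + 12)*(1/(2*u)) = -4 + (12 + g)*(1/(2*u)) = -4 + (12 + g)/(2*u))
a(-147, 48)/(-36859) - 4238/(-11684) = ((½)*(12 - 147 - 8*48)/48)/(-36859) - 4238/(-11684) = ((½)*(1/48)*(12 - 147 - 384))*(-1/36859) - 4238*(-1/11684) = ((½)*(1/48)*(-519))*(-1/36859) + 2119/5842 = -173/32*(-1/36859) + 2119/5842 = 173/1179488 + 2119/5842 = 1250172869/3445284448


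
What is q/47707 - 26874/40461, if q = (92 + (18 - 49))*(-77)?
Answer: -44609795/58493119 ≈ -0.76265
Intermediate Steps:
q = -4697 (q = (92 - 31)*(-77) = 61*(-77) = -4697)
q/47707 - 26874/40461 = -4697/47707 - 26874/40461 = -4697*1/47707 - 26874*1/40461 = -427/4337 - 8958/13487 = -44609795/58493119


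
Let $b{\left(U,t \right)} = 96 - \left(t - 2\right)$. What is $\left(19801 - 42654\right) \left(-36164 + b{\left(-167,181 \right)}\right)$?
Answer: $828352691$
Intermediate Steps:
$b{\left(U,t \right)} = 98 - t$ ($b{\left(U,t \right)} = 96 - \left(-2 + t\right) = 98 - t$)
$\left(19801 - 42654\right) \left(-36164 + b{\left(-167,181 \right)}\right) = \left(19801 - 42654\right) \left(-36164 + \left(98 - 181\right)\right) = - 22853 \left(-36164 + \left(98 - 181\right)\right) = - 22853 \left(-36164 - 83\right) = \left(-22853\right) \left(-36247\right) = 828352691$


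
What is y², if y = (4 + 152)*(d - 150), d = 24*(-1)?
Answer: 736796736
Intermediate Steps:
d = -24
y = -27144 (y = (4 + 152)*(-24 - 150) = 156*(-174) = -27144)
y² = (-27144)² = 736796736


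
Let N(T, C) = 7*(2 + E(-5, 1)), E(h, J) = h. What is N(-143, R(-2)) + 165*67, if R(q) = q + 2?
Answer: 11034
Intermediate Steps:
R(q) = 2 + q
N(T, C) = -21 (N(T, C) = 7*(2 - 5) = 7*(-3) = -21)
N(-143, R(-2)) + 165*67 = -21 + 165*67 = -21 + 11055 = 11034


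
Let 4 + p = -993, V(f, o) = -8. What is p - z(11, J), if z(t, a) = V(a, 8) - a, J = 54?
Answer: -935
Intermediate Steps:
p = -997 (p = -4 - 993 = -997)
z(t, a) = -8 - a
p - z(11, J) = -997 - (-8 - 1*54) = -997 - (-8 - 54) = -997 - 1*(-62) = -997 + 62 = -935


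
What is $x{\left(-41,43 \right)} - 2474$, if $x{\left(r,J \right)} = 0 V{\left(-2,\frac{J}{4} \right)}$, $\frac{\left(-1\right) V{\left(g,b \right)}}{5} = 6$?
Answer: $-2474$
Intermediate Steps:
$V{\left(g,b \right)} = -30$ ($V{\left(g,b \right)} = \left(-5\right) 6 = -30$)
$x{\left(r,J \right)} = 0$ ($x{\left(r,J \right)} = 0 \left(-30\right) = 0$)
$x{\left(-41,43 \right)} - 2474 = 0 - 2474 = -2474$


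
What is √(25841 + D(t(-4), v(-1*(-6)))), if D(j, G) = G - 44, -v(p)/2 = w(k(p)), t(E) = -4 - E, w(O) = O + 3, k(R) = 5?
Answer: √25781 ≈ 160.56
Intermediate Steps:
w(O) = 3 + O
v(p) = -16 (v(p) = -2*(3 + 5) = -2*8 = -16)
D(j, G) = -44 + G
√(25841 + D(t(-4), v(-1*(-6)))) = √(25841 + (-44 - 16)) = √(25841 - 60) = √25781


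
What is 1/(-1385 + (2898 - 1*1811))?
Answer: -1/298 ≈ -0.0033557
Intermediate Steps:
1/(-1385 + (2898 - 1*1811)) = 1/(-1385 + (2898 - 1811)) = 1/(-1385 + 1087) = 1/(-298) = -1/298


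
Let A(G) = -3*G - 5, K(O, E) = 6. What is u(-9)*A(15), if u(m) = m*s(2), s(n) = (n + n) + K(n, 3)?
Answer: 4500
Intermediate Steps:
s(n) = 6 + 2*n (s(n) = (n + n) + 6 = 2*n + 6 = 6 + 2*n)
A(G) = -5 - 3*G
u(m) = 10*m (u(m) = m*(6 + 2*2) = m*(6 + 4) = m*10 = 10*m)
u(-9)*A(15) = (10*(-9))*(-5 - 3*15) = -90*(-5 - 45) = -90*(-50) = 4500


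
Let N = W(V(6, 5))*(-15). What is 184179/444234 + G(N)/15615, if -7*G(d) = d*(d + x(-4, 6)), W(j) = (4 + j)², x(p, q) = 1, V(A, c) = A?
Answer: -3107074487/154149198 ≈ -20.156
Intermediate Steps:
N = -1500 (N = (4 + 6)²*(-15) = 10²*(-15) = 100*(-15) = -1500)
G(d) = -d*(1 + d)/7 (G(d) = -d*(d + 1)/7 = -d*(1 + d)/7)
184179/444234 + G(N)/15615 = 184179/444234 - ⅐*(-1500)*(1 - 1500)/15615 = 184179*(1/444234) - ⅐*(-1500)*(-1499)*(1/15615) = 61393/148078 - 2248500/7*1/15615 = 61393/148078 - 149900/7287 = -3107074487/154149198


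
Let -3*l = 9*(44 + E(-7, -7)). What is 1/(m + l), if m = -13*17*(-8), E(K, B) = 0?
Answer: 1/1636 ≈ 0.00061125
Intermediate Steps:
m = 1768 (m = -221*(-8) = 1768)
l = -132 (l = -3*(44 + 0) = -3*44 = -⅓*396 = -132)
1/(m + l) = 1/(1768 - 132) = 1/1636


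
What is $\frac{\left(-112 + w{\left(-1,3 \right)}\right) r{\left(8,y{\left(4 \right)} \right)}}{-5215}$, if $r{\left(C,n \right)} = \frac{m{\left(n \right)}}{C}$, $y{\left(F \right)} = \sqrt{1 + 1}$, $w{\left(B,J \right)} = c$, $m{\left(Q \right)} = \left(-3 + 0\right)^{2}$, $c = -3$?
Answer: $\frac{207}{8344} \approx 0.024808$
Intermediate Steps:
$m{\left(Q \right)} = 9$ ($m{\left(Q \right)} = \left(-3\right)^{2} = 9$)
$w{\left(B,J \right)} = -3$
$y{\left(F \right)} = \sqrt{2}$
$r{\left(C,n \right)} = \frac{9}{C}$
$\frac{\left(-112 + w{\left(-1,3 \right)}\right) r{\left(8,y{\left(4 \right)} \right)}}{-5215} = \frac{\left(-112 - 3\right) \frac{9}{8}}{-5215} = - 115 \cdot 9 \cdot \frac{1}{8} \left(- \frac{1}{5215}\right) = \left(-115\right) \frac{9}{8} \left(- \frac{1}{5215}\right) = \left(- \frac{1035}{8}\right) \left(- \frac{1}{5215}\right) = \frac{207}{8344}$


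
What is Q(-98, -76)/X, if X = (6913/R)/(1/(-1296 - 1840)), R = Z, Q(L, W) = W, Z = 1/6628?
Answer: 19/35922381376 ≈ 5.2892e-10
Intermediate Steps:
Z = 1/6628 ≈ 0.00015088
R = 1/6628 ≈ 0.00015088
X = -143689525504 (X = (6913/(1/6628))/(1/(-1296 - 1840)) = (6913*6628)/(1/(-3136)) = 45819364/(-1/3136) = 45819364*(-3136) = -143689525504)
Q(-98, -76)/X = -76/(-143689525504) = -76*(-1/143689525504) = 19/35922381376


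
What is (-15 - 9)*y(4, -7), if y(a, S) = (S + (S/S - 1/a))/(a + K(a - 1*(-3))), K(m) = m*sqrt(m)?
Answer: -200/109 + 350*sqrt(7)/109 ≈ 6.6607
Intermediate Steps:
K(m) = m**(3/2)
y(a, S) = (1 + S - 1/a)/(a + (3 + a)**(3/2)) (y(a, S) = (S + (S/S - 1/a))/(a + (a - 1*(-3))**(3/2)) = (S + (1 - 1/a))/(a + (a + 3)**(3/2)) = (1 + S - 1/a)/(a + (3 + a)**(3/2)))
(-15 - 9)*y(4, -7) = (-15 - 9)*((-1 + 4 - 7*4)/(4*(4 + (3 + 4)**(3/2)))) = -6*(-1 + 4 - 28)/(4 + 7**(3/2)) = -6*(-25)/(4 + 7*sqrt(7)) = -(-150)/(4 + 7*sqrt(7)) = 150/(4 + 7*sqrt(7))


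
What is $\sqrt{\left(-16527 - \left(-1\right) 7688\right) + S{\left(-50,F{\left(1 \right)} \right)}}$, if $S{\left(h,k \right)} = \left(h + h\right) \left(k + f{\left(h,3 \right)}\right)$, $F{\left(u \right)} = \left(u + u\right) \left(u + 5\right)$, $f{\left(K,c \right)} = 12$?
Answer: $i \sqrt{11239} \approx 106.01 i$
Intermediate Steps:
$F{\left(u \right)} = 2 u \left(5 + u\right)$
$S{\left(h,k \right)} = 2 h \left(12 + k\right)$ ($S{\left(h,k \right)} = \left(h + h\right) \left(k + 12\right) = 2 h \left(12 + k\right)$)
$\sqrt{\left(-16527 - \left(-1\right) 7688\right) + S{\left(-50,F{\left(1 \right)} \right)}} = \sqrt{\left(-16527 - \left(-1\right) 7688\right) + 2 \left(-50\right) \left(12 + 2 \cdot 1 \left(5 + 1\right)\right)} = \sqrt{\left(-16527 - -7688\right) + 2 \left(-50\right) \left(12 + 2 \cdot 1 \cdot 6\right)} = \sqrt{\left(-16527 + 7688\right) + 2 \left(-50\right) \left(12 + 12\right)} = \sqrt{-8839 + 2 \left(-50\right) 24} = \sqrt{-8839 - 2400} = \sqrt{-11239} = i \sqrt{11239}$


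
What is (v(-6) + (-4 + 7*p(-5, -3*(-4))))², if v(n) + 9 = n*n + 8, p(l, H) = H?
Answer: 13225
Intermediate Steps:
v(n) = -1 + n² (v(n) = -9 + (n*n + 8) = -9 + (n² + 8) = -9 + (8 + n²) = -1 + n²)
(v(-6) + (-4 + 7*p(-5, -3*(-4))))² = ((-1 + (-6)²) + (-4 + 7*(-3*(-4))))² = ((-1 + 36) + (-4 + 7*12))² = (35 + (-4 + 84))² = (35 + 80)² = 115² = 13225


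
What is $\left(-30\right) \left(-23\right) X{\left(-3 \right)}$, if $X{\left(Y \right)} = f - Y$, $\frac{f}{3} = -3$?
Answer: $-4140$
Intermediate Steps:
$f = -9$ ($f = 3 \left(-3\right) = -9$)
$X{\left(Y \right)} = -9 - Y$
$\left(-30\right) \left(-23\right) X{\left(-3 \right)} = \left(-30\right) \left(-23\right) \left(-9 - -3\right) = 690 \left(-9 + 3\right) = 690 \left(-6\right) = -4140$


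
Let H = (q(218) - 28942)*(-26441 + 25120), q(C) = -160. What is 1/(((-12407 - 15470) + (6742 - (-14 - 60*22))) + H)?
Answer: 1/38423941 ≈ 2.6025e-8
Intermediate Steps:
H = 38443742 (H = (-160 - 28942)*(-26441 + 25120) = -29102*(-1321) = 38443742)
1/(((-12407 - 15470) + (6742 - (-14 - 60*22))) + H) = 1/(((-12407 - 15470) + (6742 - (-14 - 60*22))) + 38443742) = 1/((-27877 + (6742 - (-14 - 1320))) + 38443742) = 1/((-27877 + (6742 - 1*(-1334))) + 38443742) = 1/((-27877 + (6742 + 1334)) + 38443742) = 1/((-27877 + 8076) + 38443742) = 1/(-19801 + 38443742) = 1/38423941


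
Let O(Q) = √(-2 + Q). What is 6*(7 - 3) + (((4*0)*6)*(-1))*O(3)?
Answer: 24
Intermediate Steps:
6*(7 - 3) + (((4*0)*6)*(-1))*O(3) = 6*(7 - 3) + (((4*0)*6)*(-1))*√(-2 + 3) = 6*4 + ((0*6)*(-1))*√1 = 24 + (0*(-1))*1 = 24 + 0*1 = 24 + 0 = 24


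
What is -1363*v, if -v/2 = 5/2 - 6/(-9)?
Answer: 25897/3 ≈ 8632.3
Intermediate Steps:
v = -19/3 (v = -2*(5/2 - 6/(-9)) = -2*(5*(1/2) - 6*(-1/9)) = -2*(5/2 + 2/3) = -2*19/6 = -19/3 ≈ -6.3333)
-1363*v = -1363*(-19/3) = 25897/3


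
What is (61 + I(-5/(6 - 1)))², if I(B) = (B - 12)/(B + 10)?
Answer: 287296/81 ≈ 3546.9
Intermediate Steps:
I(B) = (-12 + B)/(10 + B)
(61 + I(-5/(6 - 1)))² = (61 + (-12 - 5/(6 - 1))/(10 - 5/(6 - 1)))² = (61 + (-12 - 5/5)/(10 - 5/5))² = (61 + (-12 + (⅕)*(-5))/(10 + (⅕)*(-5)))² = (61 + (-12 - 1)/(10 - 1))² = (61 - 13/9)² = (536/9)² = 287296/81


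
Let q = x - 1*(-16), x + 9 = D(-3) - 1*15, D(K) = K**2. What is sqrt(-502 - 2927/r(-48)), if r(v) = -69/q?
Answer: I*sqrt(2188059)/69 ≈ 21.438*I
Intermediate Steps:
x = -15 (x = -9 + ((-3)**2 - 1*15) = -9 + (9 - 15) = -9 - 6 = -15)
q = 1 (q = -15 - 1*(-16) = -15 + 16 = 1)
r(v) = -69 (r(v) = -69/1 = -69*1 = -69)
sqrt(-502 - 2927/r(-48)) = sqrt(-502 - 2927/(-69)) = sqrt(-502 - 2927*(-1/69)) = sqrt(-502 + 2927/69) = sqrt(-31711/69) = I*sqrt(2188059)/69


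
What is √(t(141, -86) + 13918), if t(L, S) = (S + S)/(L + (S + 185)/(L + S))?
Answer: 2*√443420418/357 ≈ 117.97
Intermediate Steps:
t(L, S) = 2*S/(L + (185 + S)/(L + S)) (t(L, S) = (2*S)/(L + (185 + S)/(L + S)) = 2*S/(L + (185 + S)/(L + S)))
√(t(141, -86) + 13918) = √(2*(-86)*(141 - 86)/(185 - 86 + 141² + 141*(-86)) + 13918) = √(2*(-86)*55/(185 - 86 + 19881 - 12126) + 13918) = √(2*(-86)*55/7854 + 13918) = √(2*(-86)*(1/7854)*55 + 13918) = √(-430/357 + 13918) = √(4968296/357) = 2*√443420418/357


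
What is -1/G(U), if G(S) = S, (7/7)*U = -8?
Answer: ⅛ ≈ 0.12500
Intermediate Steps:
U = -8
-1/G(U) = -1/(-8) = -1*(-⅛) = ⅛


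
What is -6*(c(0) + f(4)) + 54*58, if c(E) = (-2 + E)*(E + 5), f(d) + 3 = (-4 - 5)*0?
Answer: 3210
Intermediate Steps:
f(d) = -3 (f(d) = -3 + (-4 - 5)*0 = -3 - 9*0 = -3 + 0 = -3)
c(E) = (-2 + E)*(5 + E)
-6*(c(0) + f(4)) + 54*58 = -6*((-10 + 0**2 + 3*0) - 3) + 54*58 = -6*((-10 + 0 + 0) - 3) + 3132 = -6*(-10 - 3) + 3132 = -6*(-13) + 3132 = 78 + 3132 = 3210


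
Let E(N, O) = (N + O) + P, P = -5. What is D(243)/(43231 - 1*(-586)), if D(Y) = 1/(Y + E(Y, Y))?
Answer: 1/31723508 ≈ 3.1522e-8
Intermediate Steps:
E(N, O) = -5 + N + O (E(N, O) = (N + O) - 5 = -5 + N + O)
D(Y) = 1/(-5 + 3*Y) (D(Y) = 1/(Y + (-5 + Y + Y)) = 1/(Y + (-5 + 2*Y)) = 1/(-5 + 3*Y))
D(243)/(43231 - 1*(-586)) = 1/((-5 + 3*243)*(43231 - 1*(-586))) = 1/((-5 + 729)*(43231 + 586)) = 1/(724*43817) = (1/724)*(1/43817) = 1/31723508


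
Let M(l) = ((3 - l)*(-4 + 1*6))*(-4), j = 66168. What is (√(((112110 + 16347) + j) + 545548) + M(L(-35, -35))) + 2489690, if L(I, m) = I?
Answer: 2489386 + √740173 ≈ 2.4902e+6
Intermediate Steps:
M(l) = -24 + 8*l (M(l) = ((3 - l)*(-4 + 6))*(-4) = ((3 - l)*2)*(-4) = (6 - 2*l)*(-4) = -24 + 8*l)
(√(((112110 + 16347) + j) + 545548) + M(L(-35, -35))) + 2489690 = (√(((112110 + 16347) + 66168) + 545548) + (-24 + 8*(-35))) + 2489690 = (√((128457 + 66168) + 545548) + (-24 - 280)) + 2489690 = (√(194625 + 545548) - 304) + 2489690 = (√740173 - 304) + 2489690 = (-304 + √740173) + 2489690 = 2489386 + √740173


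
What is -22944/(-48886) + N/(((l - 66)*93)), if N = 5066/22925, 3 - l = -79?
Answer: 195730640519/416904696600 ≈ 0.46949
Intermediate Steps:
l = 82 (l = 3 - 1*(-79) = 3 + 79 = 82)
N = 5066/22925 (N = 5066*(1/22925) = 5066/22925 ≈ 0.22098)
-22944/(-48886) + N/(((l - 66)*93)) = -22944/(-48886) + 5066/(22925*(((82 - 66)*93))) = -22944*(-1/48886) + 5066/(22925*((16*93))) = 11472/24443 + (5066/22925)/1488 = 11472/24443 + (5066/22925)*(1/1488) = 11472/24443 + 2533/17056200 = 195730640519/416904696600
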